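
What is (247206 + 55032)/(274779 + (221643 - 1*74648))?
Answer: 151119/210887 ≈ 0.71659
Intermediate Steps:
(247206 + 55032)/(274779 + (221643 - 1*74648)) = 302238/(274779 + (221643 - 74648)) = 302238/(274779 + 146995) = 302238/421774 = 302238*(1/421774) = 151119/210887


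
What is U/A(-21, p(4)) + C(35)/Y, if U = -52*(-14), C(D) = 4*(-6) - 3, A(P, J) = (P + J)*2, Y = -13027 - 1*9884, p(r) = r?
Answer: -2779715/129829 ≈ -21.411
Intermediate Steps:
Y = -22911 (Y = -13027 - 9884 = -22911)
A(P, J) = 2*J + 2*P (A(P, J) = (J + P)*2 = 2*J + 2*P)
C(D) = -27 (C(D) = -24 - 3 = -27)
U = 728
U/A(-21, p(4)) + C(35)/Y = 728/(2*4 + 2*(-21)) - 27/(-22911) = 728/(8 - 42) - 27*(-1/22911) = 728/(-34) + 9/7637 = 728*(-1/34) + 9/7637 = -364/17 + 9/7637 = -2779715/129829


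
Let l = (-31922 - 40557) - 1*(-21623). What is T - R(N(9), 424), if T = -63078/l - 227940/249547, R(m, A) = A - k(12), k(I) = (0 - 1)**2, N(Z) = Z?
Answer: -894021369185/2115160372 ≈ -422.67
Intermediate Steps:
k(I) = 1 (k(I) = (-1)**2 = 1)
l = -50856 (l = -72479 + 21623 = -50856)
R(m, A) = -1 + A (R(m, A) = A - 1*1 = A - 1 = -1 + A)
T = 691468171/2115160372 (T = -63078/(-50856) - 227940/249547 = -63078*(-1/50856) - 227940*1/249547 = 10513/8476 - 227940/249547 = 691468171/2115160372 ≈ 0.32691)
T - R(N(9), 424) = 691468171/2115160372 - (-1 + 424) = 691468171/2115160372 - 1*423 = 691468171/2115160372 - 423 = -894021369185/2115160372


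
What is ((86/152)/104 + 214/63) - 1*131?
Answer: -63537547/497952 ≈ -127.60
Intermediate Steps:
((86/152)/104 + 214/63) - 1*131 = ((86*(1/152))*(1/104) + 214*(1/63)) - 131 = ((43/76)*(1/104) + 214/63) - 131 = (43/7904 + 214/63) - 131 = 1694165/497952 - 131 = -63537547/497952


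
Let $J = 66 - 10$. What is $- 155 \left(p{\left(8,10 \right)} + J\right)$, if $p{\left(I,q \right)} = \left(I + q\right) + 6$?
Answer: $-12400$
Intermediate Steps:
$p{\left(I,q \right)} = 6 + I + q$
$J = 56$
$- 155 \left(p{\left(8,10 \right)} + J\right) = - 155 \left(\left(6 + 8 + 10\right) + 56\right) = - 155 \left(24 + 56\right) = \left(-155\right) 80 = -12400$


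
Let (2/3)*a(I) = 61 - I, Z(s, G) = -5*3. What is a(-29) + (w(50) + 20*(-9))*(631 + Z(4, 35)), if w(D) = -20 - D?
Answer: -153865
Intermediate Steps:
Z(s, G) = -15
a(I) = 183/2 - 3*I/2 (a(I) = 3*(61 - I)/2 = 183/2 - 3*I/2)
a(-29) + (w(50) + 20*(-9))*(631 + Z(4, 35)) = (183/2 - 3/2*(-29)) + ((-20 - 1*50) + 20*(-9))*(631 - 15) = (183/2 + 87/2) + ((-20 - 50) - 180)*616 = 135 + (-70 - 180)*616 = 135 - 250*616 = 135 - 154000 = -153865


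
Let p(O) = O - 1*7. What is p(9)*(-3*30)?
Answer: -180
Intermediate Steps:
p(O) = -7 + O (p(O) = O - 7 = -7 + O)
p(9)*(-3*30) = (-7 + 9)*(-3*30) = 2*(-90) = -180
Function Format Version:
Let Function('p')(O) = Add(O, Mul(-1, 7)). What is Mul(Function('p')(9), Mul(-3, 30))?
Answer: -180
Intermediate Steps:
Function('p')(O) = Add(-7, O) (Function('p')(O) = Add(O, -7) = Add(-7, O))
Mul(Function('p')(9), Mul(-3, 30)) = Mul(Add(-7, 9), Mul(-3, 30)) = Mul(2, -90) = -180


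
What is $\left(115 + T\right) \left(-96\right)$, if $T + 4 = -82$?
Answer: $-2784$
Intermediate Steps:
$T = -86$ ($T = -4 - 82 = -86$)
$\left(115 + T\right) \left(-96\right) = \left(115 - 86\right) \left(-96\right) = 29 \left(-96\right) = -2784$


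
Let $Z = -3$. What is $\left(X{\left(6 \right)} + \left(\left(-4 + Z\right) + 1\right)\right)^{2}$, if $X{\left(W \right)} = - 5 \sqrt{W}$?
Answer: $186 + 60 \sqrt{6} \approx 332.97$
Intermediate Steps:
$\left(X{\left(6 \right)} + \left(\left(-4 + Z\right) + 1\right)\right)^{2} = \left(- 5 \sqrt{6} + \left(\left(-4 - 3\right) + 1\right)\right)^{2} = \left(- 5 \sqrt{6} + \left(-7 + 1\right)\right)^{2} = \left(- 5 \sqrt{6} - 6\right)^{2} = \left(-6 - 5 \sqrt{6}\right)^{2}$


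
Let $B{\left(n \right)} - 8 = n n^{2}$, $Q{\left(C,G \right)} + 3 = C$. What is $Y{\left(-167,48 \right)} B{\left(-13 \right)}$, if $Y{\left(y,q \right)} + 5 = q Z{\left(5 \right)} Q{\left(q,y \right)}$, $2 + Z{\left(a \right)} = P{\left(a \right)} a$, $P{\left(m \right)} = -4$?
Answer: $104032225$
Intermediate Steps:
$Q{\left(C,G \right)} = -3 + C$
$Z{\left(a \right)} = -2 - 4 a$
$Y{\left(y,q \right)} = -5 - 22 q \left(-3 + q\right)$ ($Y{\left(y,q \right)} = -5 + q \left(-2 - 20\right) \left(-3 + q\right) = -5 + q \left(-22\right) \left(-3 + q\right) = -5 + - 22 q \left(-3 + q\right) = -5 - 22 q \left(-3 + q\right)$)
$B{\left(n \right)} = 8 + n^{3}$ ($B{\left(n \right)} = 8 + n n^{2} = 8 + n^{3}$)
$Y{\left(-167,48 \right)} B{\left(-13 \right)} = \left(-5 - 1056 \left(-3 + 48\right)\right) \left(8 + \left(-13\right)^{3}\right) = \left(-5 - 1056 \cdot 45\right) \left(8 - 2197\right) = \left(-5 - 47520\right) \left(-2189\right) = \left(-47525\right) \left(-2189\right) = 104032225$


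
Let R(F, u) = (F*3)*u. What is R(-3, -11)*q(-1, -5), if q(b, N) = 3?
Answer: 297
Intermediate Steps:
R(F, u) = 3*F*u (R(F, u) = (3*F)*u = 3*F*u)
R(-3, -11)*q(-1, -5) = (3*(-3)*(-11))*3 = 99*3 = 297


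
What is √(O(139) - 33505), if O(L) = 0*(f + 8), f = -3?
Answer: I*√33505 ≈ 183.04*I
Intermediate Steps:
O(L) = 0 (O(L) = 0*(-3 + 8) = 0*5 = 0)
√(O(139) - 33505) = √(0 - 33505) = √(-33505) = I*√33505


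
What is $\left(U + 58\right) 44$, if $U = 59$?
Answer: $5148$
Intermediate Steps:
$\left(U + 58\right) 44 = \left(59 + 58\right) 44 = 117 \cdot 44 = 5148$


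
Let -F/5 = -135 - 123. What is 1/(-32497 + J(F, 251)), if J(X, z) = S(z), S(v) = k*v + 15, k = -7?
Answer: -1/34239 ≈ -2.9206e-5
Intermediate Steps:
S(v) = 15 - 7*v (S(v) = -7*v + 15 = 15 - 7*v)
F = 1290 (F = -5*(-135 - 123) = -5*(-258) = 1290)
J(X, z) = 15 - 7*z
1/(-32497 + J(F, 251)) = 1/(-32497 + (15 - 7*251)) = 1/(-32497 + (15 - 1757)) = 1/(-32497 - 1742) = 1/(-34239) = -1/34239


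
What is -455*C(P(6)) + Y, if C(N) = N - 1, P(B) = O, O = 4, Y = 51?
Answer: -1314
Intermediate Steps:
P(B) = 4
C(N) = -1 + N
-455*C(P(6)) + Y = -455*(-1 + 4) + 51 = -455*3 + 51 = -1365 + 51 = -1314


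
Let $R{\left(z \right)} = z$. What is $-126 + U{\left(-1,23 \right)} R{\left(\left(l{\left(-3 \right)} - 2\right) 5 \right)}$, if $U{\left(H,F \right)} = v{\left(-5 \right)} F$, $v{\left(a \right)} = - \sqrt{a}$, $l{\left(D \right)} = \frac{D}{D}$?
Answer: $-126 + 115 i \sqrt{5} \approx -126.0 + 257.15 i$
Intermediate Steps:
$l{\left(D \right)} = 1$
$U{\left(H,F \right)} = - i F \sqrt{5}$ ($U{\left(H,F \right)} = - \sqrt{-5} F = - i \sqrt{5} F = - i F \sqrt{5}$)
$-126 + U{\left(-1,23 \right)} R{\left(\left(l{\left(-3 \right)} - 2\right) 5 \right)} = -126 + \left(-1\right) i 23 \sqrt{5} \left(1 - 2\right) 5 = -126 + - 23 i \sqrt{5} \left(\left(-1\right) 5\right) = -126 + - 23 i \sqrt{5} \left(-5\right) = -126 + 115 i \sqrt{5}$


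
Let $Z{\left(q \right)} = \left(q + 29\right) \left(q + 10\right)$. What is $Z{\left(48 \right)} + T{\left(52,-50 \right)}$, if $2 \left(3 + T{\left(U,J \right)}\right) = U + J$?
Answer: $4464$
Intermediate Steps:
$Z{\left(q \right)} = \left(10 + q\right) \left(29 + q\right)$ ($Z{\left(q \right)} = \left(29 + q\right) \left(10 + q\right) = \left(10 + q\right) \left(29 + q\right)$)
$T{\left(U,J \right)} = -3 + \frac{J}{2} + \frac{U}{2}$ ($T{\left(U,J \right)} = -3 + \frac{U + J}{2} = -3 + \frac{J + U}{2} = -3 + \left(\frac{J}{2} + \frac{U}{2}\right) = -3 + \frac{J}{2} + \frac{U}{2}$)
$Z{\left(48 \right)} + T{\left(52,-50 \right)} = \left(290 + 48^{2} + 39 \cdot 48\right) + \left(-3 + \frac{1}{2} \left(-50\right) + \frac{1}{2} \cdot 52\right) = \left(290 + 2304 + 1872\right) - 2 = 4466 - 2 = 4464$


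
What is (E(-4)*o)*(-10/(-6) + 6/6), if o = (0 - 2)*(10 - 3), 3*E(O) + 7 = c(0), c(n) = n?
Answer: 784/9 ≈ 87.111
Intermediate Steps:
E(O) = -7/3 (E(O) = -7/3 + (1/3)*0 = -7/3 + 0 = -7/3)
o = -14 (o = -2*7 = -14)
(E(-4)*o)*(-10/(-6) + 6/6) = (-7/3*(-14))*(-10/(-6) + 6/6) = 98*(-10*(-1/6) + 6*(1/6))/3 = 98*(5/3 + 1)/3 = (98/3)*(8/3) = 784/9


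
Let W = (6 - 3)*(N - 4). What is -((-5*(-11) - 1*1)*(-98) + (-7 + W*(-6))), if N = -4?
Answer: 5155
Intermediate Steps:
W = -24 (W = (6 - 3)*(-4 - 4) = 3*(-8) = -24)
-((-5*(-11) - 1*1)*(-98) + (-7 + W*(-6))) = -((-5*(-11) - 1*1)*(-98) + (-7 - 24*(-6))) = -((55 - 1)*(-98) + (-7 + 144)) = -(54*(-98) + 137) = -(-5292 + 137) = -1*(-5155) = 5155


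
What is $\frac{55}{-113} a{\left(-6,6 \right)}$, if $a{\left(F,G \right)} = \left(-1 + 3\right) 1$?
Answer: $- \frac{110}{113} \approx -0.97345$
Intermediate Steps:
$a{\left(F,G \right)} = 2$ ($a{\left(F,G \right)} = 2 \cdot 1 = 2$)
$\frac{55}{-113} a{\left(-6,6 \right)} = \frac{55}{-113} \cdot 2 = 55 \left(- \frac{1}{113}\right) 2 = \left(- \frac{55}{113}\right) 2 = - \frac{110}{113}$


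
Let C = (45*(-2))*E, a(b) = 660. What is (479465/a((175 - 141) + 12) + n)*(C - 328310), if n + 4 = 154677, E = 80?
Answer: -3441112853395/66 ≈ -5.2138e+10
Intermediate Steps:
C = -7200 (C = (45*(-2))*80 = -90*80 = -7200)
n = 154673 (n = -4 + 154677 = 154673)
(479465/a((175 - 141) + 12) + n)*(C - 328310) = (479465/660 + 154673)*(-7200 - 328310) = (479465*(1/660) + 154673)*(-335510) = (95893/132 + 154673)*(-335510) = (20512729/132)*(-335510) = -3441112853395/66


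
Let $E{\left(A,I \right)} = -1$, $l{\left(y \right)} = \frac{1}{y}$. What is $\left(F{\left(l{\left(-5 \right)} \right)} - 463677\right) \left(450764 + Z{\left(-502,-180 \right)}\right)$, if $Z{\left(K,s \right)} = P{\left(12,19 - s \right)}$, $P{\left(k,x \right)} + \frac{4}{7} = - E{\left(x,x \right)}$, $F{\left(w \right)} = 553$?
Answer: $- \frac{1461318776524}{7} \approx -2.0876 \cdot 10^{11}$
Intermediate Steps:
$P{\left(k,x \right)} = \frac{3}{7}$ ($P{\left(k,x \right)} = - \frac{4}{7} - -1 = - \frac{4}{7} + 1 = \frac{3}{7}$)
$Z{\left(K,s \right)} = \frac{3}{7}$
$\left(F{\left(l{\left(-5 \right)} \right)} - 463677\right) \left(450764 + Z{\left(-502,-180 \right)}\right) = \left(553 - 463677\right) \left(450764 + \frac{3}{7}\right) = \left(-463124\right) \frac{3155351}{7} = - \frac{1461318776524}{7}$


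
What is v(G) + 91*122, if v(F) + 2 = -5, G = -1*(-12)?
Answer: 11095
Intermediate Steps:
G = 12
v(F) = -7 (v(F) = -2 - 5 = -7)
v(G) + 91*122 = -7 + 91*122 = -7 + 11102 = 11095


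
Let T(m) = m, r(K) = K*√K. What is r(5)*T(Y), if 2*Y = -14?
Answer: -35*√5 ≈ -78.262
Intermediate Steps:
r(K) = K^(3/2)
Y = -7 (Y = (½)*(-14) = -7)
r(5)*T(Y) = 5^(3/2)*(-7) = (5*√5)*(-7) = -35*√5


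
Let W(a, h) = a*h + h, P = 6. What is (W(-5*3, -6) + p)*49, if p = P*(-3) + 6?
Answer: 3528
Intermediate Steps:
W(a, h) = h + a*h
p = -12 (p = 6*(-3) + 6 = -18 + 6 = -12)
(W(-5*3, -6) + p)*49 = (-6*(1 - 5*3) - 12)*49 = (-6*(1 - 15) - 12)*49 = (-6*(-14) - 12)*49 = (84 - 12)*49 = 72*49 = 3528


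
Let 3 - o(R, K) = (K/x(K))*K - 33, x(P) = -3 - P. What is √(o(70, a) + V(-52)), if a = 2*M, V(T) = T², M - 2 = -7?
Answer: 6*√3710/7 ≈ 52.208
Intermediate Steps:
M = -5 (M = 2 - 7 = -5)
a = -10 (a = 2*(-5) = -10)
o(R, K) = 36 - K²/(-3 - K) (o(R, K) = 3 - ((K/(-3 - K))*K - 33) = 3 - (K²/(-3 - K) - 33) = 3 - (-33 + K²/(-3 - K)) = 3 + (33 - K²/(-3 - K)) = 36 - K²/(-3 - K))
√(o(70, a) + V(-52)) = √((108 + (-10)² + 36*(-10))/(3 - 10) + (-52)²) = √((108 + 100 - 360)/(-7) + 2704) = √(-⅐*(-152) + 2704) = √(152/7 + 2704) = √(19080/7) = 6*√3710/7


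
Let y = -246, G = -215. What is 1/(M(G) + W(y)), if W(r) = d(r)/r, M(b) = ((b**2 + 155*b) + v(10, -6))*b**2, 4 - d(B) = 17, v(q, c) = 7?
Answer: 246/146770014463 ≈ 1.6761e-9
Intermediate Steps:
d(B) = -13 (d(B) = 4 - 1*17 = 4 - 17 = -13)
M(b) = b**2*(7 + b**2 + 155*b) (M(b) = ((b**2 + 155*b) + 7)*b**2 = (7 + b**2 + 155*b)*b**2 = b**2*(7 + b**2 + 155*b))
W(r) = -13/r
1/(M(G) + W(y)) = 1/((-215)**2*(7 + (-215)**2 + 155*(-215)) - 13/(-246)) = 1/(46225*(7 + 46225 - 33325) - 13*(-1/246)) = 1/(46225*12907 + 13/246) = 1/(596626075 + 13/246) = 1/(146770014463/246) = 246/146770014463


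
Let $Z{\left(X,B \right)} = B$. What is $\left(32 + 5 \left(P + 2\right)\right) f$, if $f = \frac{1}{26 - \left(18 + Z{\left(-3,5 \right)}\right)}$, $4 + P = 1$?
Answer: $9$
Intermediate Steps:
$P = -3$ ($P = -4 + 1 = -3$)
$f = \frac{1}{3}$ ($f = \frac{1}{26 - 23} = \frac{1}{3} \approx 0.33333$)
$\left(32 + 5 \left(P + 2\right)\right) f = \left(32 + 5 \left(-3 + 2\right)\right) \frac{1}{3} = \left(32 + 5 \left(-1\right)\right) \frac{1}{3} = \left(32 - 5\right) \frac{1}{3} = 27 \cdot \frac{1}{3} = 9$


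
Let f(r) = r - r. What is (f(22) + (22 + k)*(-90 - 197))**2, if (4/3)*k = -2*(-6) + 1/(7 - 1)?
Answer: 5106960369/64 ≈ 7.9796e+7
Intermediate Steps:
f(r) = 0
k = 73/8 (k = 3*(-2*(-6) + 1/(7 - 1))/4 = 3*(12 + 1/6)/4 = (3/4)*(73/6) = 73/8 ≈ 9.1250)
(f(22) + (22 + k)*(-90 - 197))**2 = (0 + (22 + 73/8)*(-90 - 197))**2 = (0 + (249/8)*(-287))**2 = (0 - 71463/8)**2 = (-71463/8)**2 = 5106960369/64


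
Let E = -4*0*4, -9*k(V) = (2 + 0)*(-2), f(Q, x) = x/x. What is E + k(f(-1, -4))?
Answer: 4/9 ≈ 0.44444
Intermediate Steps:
f(Q, x) = 1
k(V) = 4/9 (k(V) = -(2 + 0)*(-2)/9 = -2*(-2)/9 = -1/9*(-4) = 4/9)
E = 0 (E = 0*4 = 0)
E + k(f(-1, -4)) = 0 + 4/9 = 4/9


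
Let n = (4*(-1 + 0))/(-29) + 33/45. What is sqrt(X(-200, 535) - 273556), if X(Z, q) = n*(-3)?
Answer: I*sqrt(5751569855)/145 ≈ 523.03*I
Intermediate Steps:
n = 379/435 (n = (4*(-1))*(-1/29) + 33*(1/45) = -4*(-1/29) + 11/15 = 4/29 + 11/15 = 379/435 ≈ 0.87126)
X(Z, q) = -379/145 (X(Z, q) = (379/435)*(-3) = -379/145)
sqrt(X(-200, 535) - 273556) = sqrt(-379/145 - 273556) = sqrt(-39665999/145) = I*sqrt(5751569855)/145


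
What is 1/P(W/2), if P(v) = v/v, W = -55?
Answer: 1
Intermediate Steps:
P(v) = 1
1/P(W/2) = 1/1 = 1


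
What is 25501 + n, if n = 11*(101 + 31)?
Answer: 26953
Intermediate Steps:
n = 1452 (n = 11*132 = 1452)
25501 + n = 25501 + 1452 = 26953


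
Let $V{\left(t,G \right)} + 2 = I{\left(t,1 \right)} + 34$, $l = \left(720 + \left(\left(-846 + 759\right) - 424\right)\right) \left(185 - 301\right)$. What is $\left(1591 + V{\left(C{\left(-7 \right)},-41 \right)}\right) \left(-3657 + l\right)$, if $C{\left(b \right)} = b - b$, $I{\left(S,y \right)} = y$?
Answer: $-45311224$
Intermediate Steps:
$C{\left(b \right)} = 0$
$l = -24244$ ($l = \left(720 - 511\right) \left(-116\right) = 209 \left(-116\right) = -24244$)
$V{\left(t,G \right)} = 33$ ($V{\left(t,G \right)} = -2 + \left(1 + 34\right) = -2 + 35 = 33$)
$\left(1591 + V{\left(C{\left(-7 \right)},-41 \right)}\right) \left(-3657 + l\right) = \left(1591 + 33\right) \left(-3657 - 24244\right) = 1624 \left(-27901\right) = -45311224$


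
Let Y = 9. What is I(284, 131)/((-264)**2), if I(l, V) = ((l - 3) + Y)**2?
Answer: 21025/17424 ≈ 1.2067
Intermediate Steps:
I(l, V) = (6 + l)**2 (I(l, V) = ((l - 3) + 9)**2 = ((-3 + l) + 9)**2 = (6 + l)**2)
I(284, 131)/((-264)**2) = (6 + 284)**2/((-264)**2) = 290**2/69696 = 84100*(1/69696) = 21025/17424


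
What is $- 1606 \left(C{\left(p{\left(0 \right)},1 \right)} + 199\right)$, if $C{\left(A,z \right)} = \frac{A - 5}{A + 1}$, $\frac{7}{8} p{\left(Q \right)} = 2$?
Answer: $- \frac{7320148}{23} \approx -3.1827 \cdot 10^{5}$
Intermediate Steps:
$p{\left(Q \right)} = \frac{16}{7}$ ($p{\left(Q \right)} = \frac{8}{7} \cdot 2 = \frac{16}{7}$)
$C{\left(A,z \right)} = \frac{-5 + A}{1 + A}$
$- 1606 \left(C{\left(p{\left(0 \right)},1 \right)} + 199\right) = - 1606 \left(\frac{-5 + \frac{16}{7}}{1 + \frac{16}{7}} + 199\right) = - 1606 \left(\frac{1}{\frac{23}{7}} \left(- \frac{19}{7}\right) + 199\right) = - 1606 \left(\frac{7}{23} \left(- \frac{19}{7}\right) + 199\right) = - 1606 \left(- \frac{19}{23} + 199\right) = \left(-1606\right) \frac{4558}{23} = - \frac{7320148}{23}$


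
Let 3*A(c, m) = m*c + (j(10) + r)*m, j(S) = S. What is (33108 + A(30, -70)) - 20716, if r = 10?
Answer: 33676/3 ≈ 11225.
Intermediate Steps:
A(c, m) = 20*m/3 + c*m/3 (A(c, m) = (m*c + (10 + 10)*m)/3 = (c*m + 20*m)/3 = (20*m + c*m)/3 = 20*m/3 + c*m/3)
(33108 + A(30, -70)) - 20716 = (33108 + (⅓)*(-70)*(20 + 30)) - 20716 = (33108 + (⅓)*(-70)*50) - 20716 = (33108 - 3500/3) - 20716 = 95824/3 - 20716 = 33676/3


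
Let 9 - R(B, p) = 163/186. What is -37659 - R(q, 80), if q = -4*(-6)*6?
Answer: -7006085/186 ≈ -37667.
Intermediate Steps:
q = 144 (q = 24*6 = 144)
R(B, p) = 1511/186 (R(B, p) = 9 - 163/186 = 1511/186)
-37659 - R(q, 80) = -37659 - 1*1511/186 = -37659 - 1511/186 = -7006085/186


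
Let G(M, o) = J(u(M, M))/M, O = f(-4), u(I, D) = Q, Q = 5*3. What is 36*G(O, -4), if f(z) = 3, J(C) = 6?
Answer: 72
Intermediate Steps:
Q = 15
u(I, D) = 15
O = 3
G(M, o) = 6/M
36*G(O, -4) = 36*(6/3) = 36*(6*(⅓)) = 36*2 = 72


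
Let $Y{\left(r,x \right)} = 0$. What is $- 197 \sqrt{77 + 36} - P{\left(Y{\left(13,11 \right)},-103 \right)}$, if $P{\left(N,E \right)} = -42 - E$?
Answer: $-61 - 197 \sqrt{113} \approx -2155.1$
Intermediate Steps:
$- 197 \sqrt{77 + 36} - P{\left(Y{\left(13,11 \right)},-103 \right)} = - 197 \sqrt{77 + 36} - \left(-42 - -103\right) = - 197 \sqrt{113} - \left(-42 + 103\right) = - 197 \sqrt{113} - 61 = -61 - 197 \sqrt{113}$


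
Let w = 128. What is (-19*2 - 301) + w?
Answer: -211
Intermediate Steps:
(-19*2 - 301) + w = (-19*2 - 301) + 128 = (-38 - 301) + 128 = -339 + 128 = -211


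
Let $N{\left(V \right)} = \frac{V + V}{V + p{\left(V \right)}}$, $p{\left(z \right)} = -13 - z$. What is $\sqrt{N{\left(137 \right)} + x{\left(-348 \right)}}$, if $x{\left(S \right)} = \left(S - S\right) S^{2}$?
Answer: $\frac{i \sqrt{3562}}{13} \approx 4.591 i$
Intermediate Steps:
$N{\left(V \right)} = - \frac{2 V}{13}$ ($N{\left(V \right)} = \frac{V + V}{V - \left(13 + V\right)} = \frac{2 V}{-13} = 2 V \left(- \frac{1}{13}\right) = - \frac{2 V}{13}$)
$x{\left(S \right)} = 0$ ($x{\left(S \right)} = 0 S^{2} = 0$)
$\sqrt{N{\left(137 \right)} + x{\left(-348 \right)}} = \sqrt{\left(- \frac{2}{13}\right) 137 + 0} = \sqrt{- \frac{274}{13} + 0} = \sqrt{- \frac{274}{13}} = \frac{i \sqrt{3562}}{13}$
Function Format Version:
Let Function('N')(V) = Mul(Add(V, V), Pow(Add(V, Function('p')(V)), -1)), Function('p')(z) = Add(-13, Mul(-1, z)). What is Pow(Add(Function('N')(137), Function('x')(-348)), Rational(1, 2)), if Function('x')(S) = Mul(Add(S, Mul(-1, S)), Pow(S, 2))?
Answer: Mul(Rational(1, 13), I, Pow(3562, Rational(1, 2))) ≈ Mul(4.5910, I)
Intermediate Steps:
Function('N')(V) = Mul(Rational(-2, 13), V) (Function('N')(V) = Mul(Add(V, V), Pow(Add(V, Add(-13, Mul(-1, V))), -1)) = Mul(Mul(2, V), Pow(-13, -1)) = Mul(Mul(2, V), Rational(-1, 13)) = Mul(Rational(-2, 13), V))
Function('x')(S) = 0 (Function('x')(S) = Mul(0, Pow(S, 2)) = 0)
Pow(Add(Function('N')(137), Function('x')(-348)), Rational(1, 2)) = Pow(Add(Mul(Rational(-2, 13), 137), 0), Rational(1, 2)) = Pow(Add(Rational(-274, 13), 0), Rational(1, 2)) = Pow(Rational(-274, 13), Rational(1, 2)) = Mul(Rational(1, 13), I, Pow(3562, Rational(1, 2)))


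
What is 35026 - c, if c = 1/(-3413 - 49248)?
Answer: 1844504187/52661 ≈ 35026.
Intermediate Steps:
c = -1/52661 (c = 1/(-52661) = -1/52661 ≈ -1.8989e-5)
35026 - c = 35026 - 1*(-1/52661) = 35026 + 1/52661 = 1844504187/52661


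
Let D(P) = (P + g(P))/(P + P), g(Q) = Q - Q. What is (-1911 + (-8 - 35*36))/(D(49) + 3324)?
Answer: -6358/6649 ≈ -0.95623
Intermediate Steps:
g(Q) = 0
D(P) = ½ (D(P) = (P + 0)/(P + P) = P/((2*P)) = P*(1/(2*P)) = ½)
(-1911 + (-8 - 35*36))/(D(49) + 3324) = (-1911 + (-8 - 35*36))/(½ + 3324) = (-1911 + (-8 - 1260))/(6649/2) = (-1911 - 1268)*(2/6649) = -3179*2/6649 = -6358/6649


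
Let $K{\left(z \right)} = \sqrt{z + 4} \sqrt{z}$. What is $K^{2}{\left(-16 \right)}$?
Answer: $192$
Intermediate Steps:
$K{\left(z \right)} = \sqrt{z} \sqrt{4 + z}$ ($K{\left(z \right)} = \sqrt{4 + z} \sqrt{z} = \sqrt{z} \sqrt{4 + z}$)
$K^{2}{\left(-16 \right)} = \left(\sqrt{-16} \sqrt{4 - 16}\right)^{2} = \left(4 i \sqrt{-12}\right)^{2} = \left(4 i 2 i \sqrt{3}\right)^{2} = \left(- 8 \sqrt{3}\right)^{2} = 192$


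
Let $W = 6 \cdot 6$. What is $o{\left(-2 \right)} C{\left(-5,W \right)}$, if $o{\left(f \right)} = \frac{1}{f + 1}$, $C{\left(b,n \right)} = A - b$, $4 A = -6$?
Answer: $- \frac{7}{2} \approx -3.5$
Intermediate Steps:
$A = - \frac{3}{2}$ ($A = \frac{1}{4} \left(-6\right) = - \frac{3}{2} \approx -1.5$)
$W = 36$
$C{\left(b,n \right)} = - \frac{3}{2} - b$
$o{\left(f \right)} = \frac{1}{1 + f}$
$o{\left(-2 \right)} C{\left(-5,W \right)} = \frac{- \frac{3}{2} - -5}{1 - 2} = \frac{- \frac{3}{2} + 5}{-1} = \left(-1\right) \frac{7}{2} = - \frac{7}{2}$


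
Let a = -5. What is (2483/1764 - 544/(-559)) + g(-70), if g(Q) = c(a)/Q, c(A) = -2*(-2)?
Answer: 11456329/4930380 ≈ 2.3236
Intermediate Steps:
c(A) = 4
g(Q) = 4/Q
(2483/1764 - 544/(-559)) + g(-70) = (2483/1764 - 544/(-559)) + 4/(-70) = (2483*(1/1764) - 544*(-1/559)) + 4*(-1/70) = (2483/1764 + 544/559) - 2/35 = 2347613/986076 - 2/35 = 11456329/4930380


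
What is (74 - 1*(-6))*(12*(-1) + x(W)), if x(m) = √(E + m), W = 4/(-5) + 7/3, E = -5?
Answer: -960 + 32*I*√195/3 ≈ -960.0 + 148.95*I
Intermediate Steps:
W = 23/15 (W = 4*(-⅕) + 7*(⅓) = -⅘ + 7/3 = 23/15 ≈ 1.5333)
x(m) = √(-5 + m)
(74 - 1*(-6))*(12*(-1) + x(W)) = (74 - 1*(-6))*(12*(-1) + √(-5 + 23/15)) = (74 + 6)*(-12 + √(-52/15)) = 80*(-12 + 2*I*√195/15) = -960 + 32*I*√195/3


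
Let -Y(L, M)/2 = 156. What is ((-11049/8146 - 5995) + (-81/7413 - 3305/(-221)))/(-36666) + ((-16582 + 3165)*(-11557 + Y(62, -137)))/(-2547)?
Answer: -962005624604348502583/15386439720706236 ≈ -62523.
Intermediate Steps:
Y(L, M) = -312 (Y(L, M) = -2*156 = -312)
((-11049/8146 - 5995) + (-81/7413 - 3305/(-221)))/(-36666) + ((-16582 + 3165)*(-11557 + Y(62, -137)))/(-2547) = ((-11049/8146 - 5995) + (-81/7413 - 3305/(-221)))/(-36666) + ((-16582 + 3165)*(-11557 - 312))/(-2547) = ((-11049*1/8146 - 5995) + (-81*1/7413 - 3305*(-1/221)))*(-1/36666) - 13417*(-11869)*(-1/2547) = ((-11049/8146 - 5995) + (-27/2471 + 3305/221))*(-1/36666) + 159246373*(-1/2547) = (-48846319/8146 + 8160688/546091)*(-1/36666) - 159246373/2547 = -26608058224581/4448457286*(-1/36666) - 159246373/2547 = 8869352741527/54369044949492 - 159246373/2547 = -962005624604348502583/15386439720706236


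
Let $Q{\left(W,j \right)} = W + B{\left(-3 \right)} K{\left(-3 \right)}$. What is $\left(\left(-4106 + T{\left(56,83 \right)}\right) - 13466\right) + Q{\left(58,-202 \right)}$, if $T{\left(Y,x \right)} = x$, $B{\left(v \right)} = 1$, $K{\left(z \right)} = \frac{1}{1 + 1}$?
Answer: $- \frac{34861}{2} \approx -17431.0$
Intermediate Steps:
$K{\left(z \right)} = \frac{1}{2}$
$Q{\left(W,j \right)} = \frac{1}{2} + W$ ($Q{\left(W,j \right)} = W + 1 \cdot \frac{1}{2} = W + \frac{1}{2} = \frac{1}{2} + W$)
$\left(\left(-4106 + T{\left(56,83 \right)}\right) - 13466\right) + Q{\left(58,-202 \right)} = \left(\left(-4106 + 83\right) - 13466\right) + \left(\frac{1}{2} + 58\right) = \left(-4023 - 13466\right) + \frac{117}{2} = -17489 + \frac{117}{2} = - \frac{34861}{2}$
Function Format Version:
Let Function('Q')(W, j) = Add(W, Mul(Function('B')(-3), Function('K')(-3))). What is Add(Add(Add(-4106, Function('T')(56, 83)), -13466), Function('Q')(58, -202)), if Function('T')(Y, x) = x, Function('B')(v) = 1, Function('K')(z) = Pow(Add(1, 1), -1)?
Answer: Rational(-34861, 2) ≈ -17431.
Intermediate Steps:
Function('K')(z) = Rational(1, 2) (Function('K')(z) = Pow(2, -1) = Rational(1, 2))
Function('Q')(W, j) = Add(Rational(1, 2), W) (Function('Q')(W, j) = Add(W, Mul(1, Rational(1, 2))) = Add(W, Rational(1, 2)) = Add(Rational(1, 2), W))
Add(Add(Add(-4106, Function('T')(56, 83)), -13466), Function('Q')(58, -202)) = Add(Add(Add(-4106, 83), -13466), Add(Rational(1, 2), 58)) = Add(Add(-4023, -13466), Rational(117, 2)) = Add(-17489, Rational(117, 2)) = Rational(-34861, 2)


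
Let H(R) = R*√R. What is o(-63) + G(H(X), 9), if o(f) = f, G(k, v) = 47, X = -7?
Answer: -16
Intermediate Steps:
H(R) = R^(3/2)
o(-63) + G(H(X), 9) = -63 + 47 = -16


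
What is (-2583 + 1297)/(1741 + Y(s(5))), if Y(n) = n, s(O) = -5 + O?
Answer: -1286/1741 ≈ -0.73866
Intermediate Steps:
(-2583 + 1297)/(1741 + Y(s(5))) = (-2583 + 1297)/(1741 + (-5 + 5)) = -1286/(1741 + 0) = -1286/1741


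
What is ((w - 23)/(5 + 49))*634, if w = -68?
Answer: -28847/27 ≈ -1068.4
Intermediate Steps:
((w - 23)/(5 + 49))*634 = ((-68 - 23)/(5 + 49))*634 = -91/54*634 = -28847/27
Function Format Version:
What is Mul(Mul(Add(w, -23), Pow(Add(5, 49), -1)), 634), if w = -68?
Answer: Rational(-28847, 27) ≈ -1068.4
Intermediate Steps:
Mul(Mul(Add(w, -23), Pow(Add(5, 49), -1)), 634) = Mul(Mul(Add(-68, -23), Pow(Add(5, 49), -1)), 634) = Mul(Mul(-91, Pow(54, -1)), 634) = Mul(Mul(-91, Rational(1, 54)), 634) = Mul(Rational(-91, 54), 634) = Rational(-28847, 27)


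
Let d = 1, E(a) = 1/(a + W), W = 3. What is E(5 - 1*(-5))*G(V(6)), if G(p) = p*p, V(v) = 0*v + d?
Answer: 1/13 ≈ 0.076923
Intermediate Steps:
E(a) = 1/(3 + a) (E(a) = 1/(a + 3) = 1/(3 + a))
V(v) = 1 (V(v) = 0*v + 1 = 0 + 1 = 1)
G(p) = p²
E(5 - 1*(-5))*G(V(6)) = 1²/(3 + (5 - 1*(-5))) = 1/(3 + (5 + 5)) = 1/(3 + 10) = 1/13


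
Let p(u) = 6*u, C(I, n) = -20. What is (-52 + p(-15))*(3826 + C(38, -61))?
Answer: -540452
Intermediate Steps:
(-52 + p(-15))*(3826 + C(38, -61)) = (-52 + 6*(-15))*(3826 - 20) = (-52 - 90)*3806 = -142*3806 = -540452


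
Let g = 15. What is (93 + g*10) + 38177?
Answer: 38420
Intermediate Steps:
(93 + g*10) + 38177 = (93 + 15*10) + 38177 = (93 + 150) + 38177 = 243 + 38177 = 38420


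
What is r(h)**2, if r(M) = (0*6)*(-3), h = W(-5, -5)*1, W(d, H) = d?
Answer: 0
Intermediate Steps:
h = -5 (h = -5*1 = -5)
r(M) = 0 (r(M) = 0*(-3) = 0)
r(h)**2 = 0**2 = 0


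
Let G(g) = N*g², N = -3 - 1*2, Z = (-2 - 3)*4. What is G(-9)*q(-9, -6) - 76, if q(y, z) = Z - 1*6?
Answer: 10454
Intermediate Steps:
Z = -20 (Z = -5*4 = -20)
N = -5 (N = -3 - 2 = -5)
G(g) = -5*g²
q(y, z) = -26 (q(y, z) = -20 - 1*6 = -20 - 6 = -26)
G(-9)*q(-9, -6) - 76 = -5*(-9)²*(-26) - 76 = -5*81*(-26) - 76 = -405*(-26) - 76 = 10530 - 76 = 10454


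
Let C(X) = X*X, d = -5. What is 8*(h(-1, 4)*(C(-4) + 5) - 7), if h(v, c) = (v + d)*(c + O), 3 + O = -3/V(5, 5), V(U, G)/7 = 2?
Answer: -848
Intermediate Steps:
V(U, G) = 14 (V(U, G) = 7*2 = 14)
O = -45/14 (O = -3 - 3/14 = -45/14 ≈ -3.2143)
h(v, c) = (-5 + v)*(-45/14 + c) (h(v, c) = (v - 5)*(c - 45/14) = (-5 + v)*(-45/14 + c))
C(X) = X²
8*(h(-1, 4)*(C(-4) + 5) - 7) = 8*((225/14 - 5*4 - 45/14*(-1) + 4*(-1))*((-4)² + 5) - 7) = 8*((225/14 - 20 + 45/14 - 4)*(16 + 5) - 7) = 8*(-33/7*21 - 7) = 8*(-99 - 7) = 8*(-106) = -848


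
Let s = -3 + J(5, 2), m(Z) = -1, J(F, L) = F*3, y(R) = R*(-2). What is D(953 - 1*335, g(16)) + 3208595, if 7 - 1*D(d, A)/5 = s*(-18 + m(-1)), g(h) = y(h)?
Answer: 3209770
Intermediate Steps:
y(R) = -2*R
J(F, L) = 3*F
g(h) = -2*h
s = 12 (s = -3 + 3*5 = -3 + 15 = 12)
D(d, A) = 1175 (D(d, A) = 35 - 60*(-18 - 1) = 35 - 60*(-19) = 35 - 5*(-228) = 35 + 1140 = 1175)
D(953 - 1*335, g(16)) + 3208595 = 1175 + 3208595 = 3209770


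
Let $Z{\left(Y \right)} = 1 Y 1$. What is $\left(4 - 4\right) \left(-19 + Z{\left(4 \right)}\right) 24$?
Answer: $0$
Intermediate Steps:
$Z{\left(Y \right)} = Y$ ($Z{\left(Y \right)} = Y 1 = Y$)
$\left(4 - 4\right) \left(-19 + Z{\left(4 \right)}\right) 24 = \left(4 - 4\right) \left(-19 + 4\right) 24 = \left(4 - 4\right) \left(\left(-15\right) 24\right) = 0 \left(-360\right) = 0$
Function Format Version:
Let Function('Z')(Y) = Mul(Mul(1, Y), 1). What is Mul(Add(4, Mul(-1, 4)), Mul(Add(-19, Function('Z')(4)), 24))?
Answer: 0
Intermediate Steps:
Function('Z')(Y) = Y (Function('Z')(Y) = Mul(Y, 1) = Y)
Mul(Add(4, Mul(-1, 4)), Mul(Add(-19, Function('Z')(4)), 24)) = Mul(Add(4, Mul(-1, 4)), Mul(Add(-19, 4), 24)) = Mul(Add(4, -4), Mul(-15, 24)) = Mul(0, -360) = 0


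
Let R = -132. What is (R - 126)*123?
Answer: -31734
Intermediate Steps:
(R - 126)*123 = (-132 - 126)*123 = -258*123 = -31734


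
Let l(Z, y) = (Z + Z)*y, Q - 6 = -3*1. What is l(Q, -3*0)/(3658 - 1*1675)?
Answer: 0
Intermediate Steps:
Q = 3 (Q = 6 - 3*1 = 6 - 3 = 3)
l(Z, y) = 2*Z*y (l(Z, y) = (2*Z)*y = 2*Z*y)
l(Q, -3*0)/(3658 - 1*1675) = (2*3*(-3*0))/(3658 - 1*1675) = (2*3*0)/(3658 - 1675) = 0/1983 = 0*(1/1983) = 0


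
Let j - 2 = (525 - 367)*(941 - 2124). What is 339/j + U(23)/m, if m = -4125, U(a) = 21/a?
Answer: -364523/179124000 ≈ -0.0020350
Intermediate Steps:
j = -186912 (j = 2 + (525 - 367)*(941 - 2124) = 2 + 158*(-1183) = 2 - 186914 = -186912)
339/j + U(23)/m = 339/(-186912) + (21/23)/(-4125) = 339*(-1/186912) + (21*(1/23))*(-1/4125) = -113/62304 + (21/23)*(-1/4125) = -113/62304 - 7/31625 = -364523/179124000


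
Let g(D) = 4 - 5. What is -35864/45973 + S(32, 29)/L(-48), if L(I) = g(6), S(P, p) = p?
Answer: -1369081/45973 ≈ -29.780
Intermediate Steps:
g(D) = -1
L(I) = -1
-35864/45973 + S(32, 29)/L(-48) = -35864/45973 + 29/(-1) = -35864*1/45973 + 29*(-1) = -35864/45973 - 29 = -1369081/45973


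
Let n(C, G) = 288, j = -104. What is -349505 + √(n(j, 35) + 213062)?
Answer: -349505 + 5*√8534 ≈ -3.4904e+5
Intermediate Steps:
-349505 + √(n(j, 35) + 213062) = -349505 + √(288 + 213062) = -349505 + √213350 = -349505 + 5*√8534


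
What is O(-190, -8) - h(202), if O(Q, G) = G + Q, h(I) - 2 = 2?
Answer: -202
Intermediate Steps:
h(I) = 4 (h(I) = 2 + 2 = 4)
O(-190, -8) - h(202) = (-8 - 190) - 1*4 = -198 - 4 = -202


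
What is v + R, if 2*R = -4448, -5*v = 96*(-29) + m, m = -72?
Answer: -8264/5 ≈ -1652.8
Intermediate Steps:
v = 2856/5 (v = -(96*(-29) - 72)/5 = -(-2784 - 72)/5 = -⅕*(-2856) = 2856/5 ≈ 571.20)
R = -2224 (R = (½)*(-4448) = -2224)
v + R = 2856/5 - 2224 = -8264/5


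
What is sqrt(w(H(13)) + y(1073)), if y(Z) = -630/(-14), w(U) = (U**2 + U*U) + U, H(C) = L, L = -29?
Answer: sqrt(1698) ≈ 41.207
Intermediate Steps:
H(C) = -29
w(U) = U + 2*U**2 (w(U) = (U**2 + U**2) + U = 2*U**2 + U = U + 2*U**2)
y(Z) = 45 (y(Z) = -630*(-1)/14 = -30*(-3/2) = 45)
sqrt(w(H(13)) + y(1073)) = sqrt(-29*(1 + 2*(-29)) + 45) = sqrt(-29*(1 - 58) + 45) = sqrt(-29*(-57) + 45) = sqrt(1653 + 45) = sqrt(1698)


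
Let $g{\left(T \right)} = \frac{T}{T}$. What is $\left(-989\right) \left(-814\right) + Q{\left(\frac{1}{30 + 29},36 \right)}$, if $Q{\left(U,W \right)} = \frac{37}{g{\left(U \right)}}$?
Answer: $805083$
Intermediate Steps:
$g{\left(T \right)} = 1$
$Q{\left(U,W \right)} = 37$ ($Q{\left(U,W \right)} = \frac{37}{1} = 37 \cdot 1 = 37$)
$\left(-989\right) \left(-814\right) + Q{\left(\frac{1}{30 + 29},36 \right)} = \left(-989\right) \left(-814\right) + 37 = 805046 + 37 = 805083$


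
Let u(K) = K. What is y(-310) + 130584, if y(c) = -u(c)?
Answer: 130894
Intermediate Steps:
y(c) = -c
y(-310) + 130584 = -1*(-310) + 130584 = 310 + 130584 = 130894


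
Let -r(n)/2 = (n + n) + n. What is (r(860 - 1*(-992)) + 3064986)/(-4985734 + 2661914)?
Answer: -1526937/1161910 ≈ -1.3142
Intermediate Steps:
r(n) = -6*n (r(n) = -2*((n + n) + n) = -2*(2*n + n) = -6*n)
(r(860 - 1*(-992)) + 3064986)/(-4985734 + 2661914) = (-6*(860 - 1*(-992)) + 3064986)/(-4985734 + 2661914) = (-6*(860 + 992) + 3064986)/(-2323820) = (-6*1852 + 3064986)*(-1/2323820) = (-11112 + 3064986)*(-1/2323820) = 3053874*(-1/2323820) = -1526937/1161910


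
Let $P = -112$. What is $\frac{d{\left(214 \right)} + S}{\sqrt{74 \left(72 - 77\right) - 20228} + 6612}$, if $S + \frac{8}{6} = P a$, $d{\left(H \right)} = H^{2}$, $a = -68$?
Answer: $\frac{176575664}{21869571} - \frac{80116 i \sqrt{20598}}{65608713} \approx 8.074 - 0.17525 i$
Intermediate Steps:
$S = \frac{22844}{3}$ ($S = - \frac{4}{3} - -7616 = - \frac{4}{3} + 7616 = \frac{22844}{3} \approx 7614.7$)
$\frac{d{\left(214 \right)} + S}{\sqrt{74 \left(72 - 77\right) - 20228} + 6612} = \frac{214^{2} + \frac{22844}{3}}{\sqrt{74 \left(72 - 77\right) - 20228} + 6612} = \frac{45796 + \frac{22844}{3}}{\sqrt{74 \left(-5\right) - 20228} + 6612} = \frac{160232}{3 \left(\sqrt{-370 - 20228} + 6612\right)} = \frac{160232}{3 \left(\sqrt{-20598} + 6612\right)} = \frac{160232}{3 \left(i \sqrt{20598} + 6612\right)} = \frac{160232}{3 \left(6612 + i \sqrt{20598}\right)}$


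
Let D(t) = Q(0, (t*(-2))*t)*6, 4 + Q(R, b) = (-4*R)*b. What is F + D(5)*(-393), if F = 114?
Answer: 9546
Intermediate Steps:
Q(R, b) = -4 - 4*R*b (Q(R, b) = -4 + (-4*R)*b = -4 - 4*R*b)
D(t) = -24 (D(t) = (-4 - 4*0*(t*(-2))*t)*6 = (-4 - 4*0*(-2*t)*t)*6 = (-4 - 4*0*(-2*t²))*6 = (-4 + 0)*6 = -4*6 = -24)
F + D(5)*(-393) = 114 - 24*(-393) = 114 + 9432 = 9546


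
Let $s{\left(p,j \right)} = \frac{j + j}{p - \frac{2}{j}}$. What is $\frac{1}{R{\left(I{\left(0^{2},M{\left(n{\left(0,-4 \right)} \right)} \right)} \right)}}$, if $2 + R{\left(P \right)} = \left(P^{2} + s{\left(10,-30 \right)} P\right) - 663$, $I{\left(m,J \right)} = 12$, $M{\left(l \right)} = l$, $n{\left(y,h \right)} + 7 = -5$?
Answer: $- \frac{151}{89471} \approx -0.0016877$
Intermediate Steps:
$n{\left(y,h \right)} = -12$ ($n{\left(y,h \right)} = -7 - 5 = -12$)
$s{\left(p,j \right)} = \frac{2 j}{p - \frac{2}{j}}$
$R{\left(P \right)} = -665 + P^{2} - \frac{900 P}{151}$ ($R{\left(P \right)} = -2 - \left(663 - P^{2} - \frac{2 \left(-30\right)^{2}}{-2 - 300} P\right) = -2 - \left(663 - P^{2} - 2 \cdot 900 \frac{1}{-2 - 300} P\right) = -2 - \left(663 - P^{2} - 2 \cdot 900 \frac{1}{-302} P\right) = -2 - \left(663 - P^{2} - 2 \cdot 900 \left(- \frac{1}{302}\right) P\right) = -2 - \left(663 - P^{2} + \frac{900 P}{151}\right) = -665 + P^{2} - \frac{900 P}{151}$)
$\frac{1}{R{\left(I{\left(0^{2},M{\left(n{\left(0,-4 \right)} \right)} \right)} \right)}} = \frac{1}{-665 + 12^{2} - \frac{10800}{151}} = \frac{1}{-665 + 144 - \frac{10800}{151}} = \frac{1}{- \frac{89471}{151}} = - \frac{151}{89471}$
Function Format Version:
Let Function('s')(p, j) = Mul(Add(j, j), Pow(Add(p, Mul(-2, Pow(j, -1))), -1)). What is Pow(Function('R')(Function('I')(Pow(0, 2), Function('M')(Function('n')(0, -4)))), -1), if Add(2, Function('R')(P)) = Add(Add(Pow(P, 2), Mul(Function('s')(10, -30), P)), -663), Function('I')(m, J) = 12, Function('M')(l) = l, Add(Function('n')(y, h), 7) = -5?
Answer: Rational(-151, 89471) ≈ -0.0016877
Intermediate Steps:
Function('n')(y, h) = -12 (Function('n')(y, h) = Add(-7, -5) = -12)
Function('s')(p, j) = Mul(2, j, Pow(Add(p, Mul(-2, Pow(j, -1))), -1)) (Function('s')(p, j) = Mul(Mul(2, j), Pow(Add(p, Mul(-2, Pow(j, -1))), -1)) = Mul(2, j, Pow(Add(p, Mul(-2, Pow(j, -1))), -1)))
Function('R')(P) = Add(-665, Pow(P, 2), Mul(Rational(-900, 151), P)) (Function('R')(P) = Add(-2, Add(Add(Pow(P, 2), Mul(Mul(2, Pow(-30, 2), Pow(Add(-2, Mul(-30, 10)), -1)), P)), -663)) = Add(-2, Add(Add(Pow(P, 2), Mul(Mul(2, 900, Pow(Add(-2, -300), -1)), P)), -663)) = Add(-2, Add(Add(Pow(P, 2), Mul(Mul(2, 900, Pow(-302, -1)), P)), -663)) = Add(-2, Add(Add(Pow(P, 2), Mul(Mul(2, 900, Rational(-1, 302)), P)), -663)) = Add(-2, Add(Add(Pow(P, 2), Mul(Rational(-900, 151), P)), -663)) = Add(-2, Add(-663, Pow(P, 2), Mul(Rational(-900, 151), P))) = Add(-665, Pow(P, 2), Mul(Rational(-900, 151), P)))
Pow(Function('R')(Function('I')(Pow(0, 2), Function('M')(Function('n')(0, -4)))), -1) = Pow(Add(-665, Pow(12, 2), Mul(Rational(-900, 151), 12)), -1) = Pow(Add(-665, 144, Rational(-10800, 151)), -1) = Pow(Rational(-89471, 151), -1) = Rational(-151, 89471)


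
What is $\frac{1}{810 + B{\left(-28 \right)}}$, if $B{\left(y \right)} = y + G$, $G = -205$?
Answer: $\frac{1}{577} \approx 0.0017331$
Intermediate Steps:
$B{\left(y \right)} = -205 + y$ ($B{\left(y \right)} = y - 205 = -205 + y$)
$\frac{1}{810 + B{\left(-28 \right)}} = \frac{1}{810 - 233} = \frac{1}{577}$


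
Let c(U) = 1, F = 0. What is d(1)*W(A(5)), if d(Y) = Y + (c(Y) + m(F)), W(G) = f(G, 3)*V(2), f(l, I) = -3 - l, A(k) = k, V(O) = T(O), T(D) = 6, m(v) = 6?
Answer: -384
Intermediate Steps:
V(O) = 6
W(G) = -18 - 6*G (W(G) = (-3 - G)*6 = -18 - 6*G)
d(Y) = 7 + Y (d(Y) = Y + (1 + 6) = Y + 7 = 7 + Y)
d(1)*W(A(5)) = (7 + 1)*(-18 - 6*5) = 8*(-18 - 30) = 8*(-48) = -384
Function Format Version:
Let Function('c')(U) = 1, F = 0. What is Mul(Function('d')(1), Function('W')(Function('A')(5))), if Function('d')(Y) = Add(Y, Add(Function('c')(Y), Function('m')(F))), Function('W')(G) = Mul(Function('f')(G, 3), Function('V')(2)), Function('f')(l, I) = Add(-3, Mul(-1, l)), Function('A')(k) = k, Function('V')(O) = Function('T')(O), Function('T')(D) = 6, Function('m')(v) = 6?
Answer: -384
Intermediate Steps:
Function('V')(O) = 6
Function('W')(G) = Add(-18, Mul(-6, G)) (Function('W')(G) = Mul(Add(-3, Mul(-1, G)), 6) = Add(-18, Mul(-6, G)))
Function('d')(Y) = Add(7, Y) (Function('d')(Y) = Add(Y, Add(1, 6)) = Add(Y, 7) = Add(7, Y))
Mul(Function('d')(1), Function('W')(Function('A')(5))) = Mul(Add(7, 1), Add(-18, Mul(-6, 5))) = Mul(8, Add(-18, -30)) = Mul(8, -48) = -384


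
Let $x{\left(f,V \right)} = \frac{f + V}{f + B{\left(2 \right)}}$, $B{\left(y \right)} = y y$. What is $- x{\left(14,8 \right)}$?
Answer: $- \frac{11}{9} \approx -1.2222$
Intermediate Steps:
$B{\left(y \right)} = y^{2}$
$x{\left(f,V \right)} = \frac{V + f}{4 + f}$ ($x{\left(f,V \right)} = \frac{f + V}{f + 2^{2}} = \frac{V + f}{f + 4} = \frac{V + f}{4 + f}$)
$- x{\left(14,8 \right)} = - \frac{8 + 14}{4 + 14} = - \frac{22}{18} = \left(-1\right) \frac{11}{9} = - \frac{11}{9}$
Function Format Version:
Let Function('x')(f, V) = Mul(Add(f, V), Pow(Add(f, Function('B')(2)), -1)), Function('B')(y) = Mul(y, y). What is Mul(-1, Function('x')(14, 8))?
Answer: Rational(-11, 9) ≈ -1.2222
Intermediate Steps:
Function('B')(y) = Pow(y, 2)
Function('x')(f, V) = Mul(Pow(Add(4, f), -1), Add(V, f)) (Function('x')(f, V) = Mul(Add(f, V), Pow(Add(f, Pow(2, 2)), -1)) = Mul(Add(V, f), Pow(Add(f, 4), -1)) = Mul(Add(V, f), Pow(Add(4, f), -1)) = Mul(Pow(Add(4, f), -1), Add(V, f)))
Mul(-1, Function('x')(14, 8)) = Mul(-1, Mul(Pow(Add(4, 14), -1), Add(8, 14))) = Mul(-1, Mul(Pow(18, -1), 22)) = Mul(-1, Mul(Rational(1, 18), 22)) = Mul(-1, Rational(11, 9)) = Rational(-11, 9)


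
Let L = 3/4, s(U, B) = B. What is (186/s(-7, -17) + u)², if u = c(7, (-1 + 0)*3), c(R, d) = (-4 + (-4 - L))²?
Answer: 318586801/73984 ≈ 4306.2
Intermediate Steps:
L = ¾ (L = 3*(¼) = ¾ ≈ 0.75000)
c(R, d) = 1225/16 (c(R, d) = (-4 + (-4 - 1*¾))² = (-4 + (-4 - ¾))² = (-4 - 19/4)² = (-35/4)² = 1225/16)
u = 1225/16 ≈ 76.563
(186/s(-7, -17) + u)² = (186/(-17) + 1225/16)² = (186*(-1/17) + 1225/16)² = (-186/17 + 1225/16)² = (17849/272)² = 318586801/73984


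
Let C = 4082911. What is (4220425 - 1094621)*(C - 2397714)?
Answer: 5267595523388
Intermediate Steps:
(4220425 - 1094621)*(C - 2397714) = (4220425 - 1094621)*(4082911 - 2397714) = 3125804*1685197 = 5267595523388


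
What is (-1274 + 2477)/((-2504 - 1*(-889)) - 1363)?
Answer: -1203/2978 ≈ -0.40396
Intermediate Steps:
(-1274 + 2477)/((-2504 - 1*(-889)) - 1363) = 1203/((-2504 + 889) - 1363) = 1203/(-1615 - 1363) = 1203/(-2978) = 1203*(-1/2978) = -1203/2978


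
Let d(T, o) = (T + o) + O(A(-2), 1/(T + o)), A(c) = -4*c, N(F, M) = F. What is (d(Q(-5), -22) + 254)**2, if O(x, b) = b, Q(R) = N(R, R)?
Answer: 37552384/729 ≈ 51512.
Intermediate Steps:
Q(R) = R
d(T, o) = T + o + 1/(T + o) (d(T, o) = (T + o) + 1/(T + o) = T + o + 1/(T + o))
(d(Q(-5), -22) + 254)**2 = ((-5 - 22 + 1/(-5 - 22)) + 254)**2 = ((-5 - 22 + 1/(-27)) + 254)**2 = ((-5 - 22 - 1/27) + 254)**2 = (-730/27 + 254)**2 = (6128/27)**2 = 37552384/729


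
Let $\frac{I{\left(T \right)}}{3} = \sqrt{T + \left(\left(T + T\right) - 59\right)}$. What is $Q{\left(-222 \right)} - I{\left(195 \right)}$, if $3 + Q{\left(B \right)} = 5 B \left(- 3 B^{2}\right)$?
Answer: $164115717 - 3 \sqrt{526} \approx 1.6412 \cdot 10^{8}$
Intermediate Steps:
$I{\left(T \right)} = 3 \sqrt{-59 + 3 T}$ ($I{\left(T \right)} = 3 \sqrt{T + \left(\left(T + T\right) - 59\right)} = 3 \sqrt{T + \left(2 T - 59\right)} = 3 \sqrt{T + \left(-59 + 2 T\right)} = 3 \sqrt{-59 + 3 T}$)
$Q{\left(B \right)} = -3 - 15 B^{3}$ ($Q{\left(B \right)} = -3 + 5 B \left(- 3 B^{2}\right) = -3 - 15 B^{3}$)
$Q{\left(-222 \right)} - I{\left(195 \right)} = \left(-3 - 15 \left(-222\right)^{3}\right) - 3 \sqrt{-59 + 3 \cdot 195} = \left(-3 - -164115720\right) - 3 \sqrt{-59 + 585} = \left(-3 + 164115720\right) - 3 \sqrt{526} = 164115717 - 3 \sqrt{526}$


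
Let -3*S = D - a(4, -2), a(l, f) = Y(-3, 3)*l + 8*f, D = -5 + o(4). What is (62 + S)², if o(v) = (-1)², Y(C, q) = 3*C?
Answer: 2116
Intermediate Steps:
o(v) = 1
D = -4 (D = -5 + 1 = -4)
a(l, f) = -9*l + 8*f (a(l, f) = (3*(-3))*l + 8*f = -9*l + 8*f)
S = -16 (S = -(-4 - (-9*4 + 8*(-2)))/3 = -(-4 - (-36 - 16))/3 = -(-4 - 1*(-52))/3 = -(-4 + 52)/3 = -⅓*48 = -16)
(62 + S)² = (62 - 16)² = 46² = 2116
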